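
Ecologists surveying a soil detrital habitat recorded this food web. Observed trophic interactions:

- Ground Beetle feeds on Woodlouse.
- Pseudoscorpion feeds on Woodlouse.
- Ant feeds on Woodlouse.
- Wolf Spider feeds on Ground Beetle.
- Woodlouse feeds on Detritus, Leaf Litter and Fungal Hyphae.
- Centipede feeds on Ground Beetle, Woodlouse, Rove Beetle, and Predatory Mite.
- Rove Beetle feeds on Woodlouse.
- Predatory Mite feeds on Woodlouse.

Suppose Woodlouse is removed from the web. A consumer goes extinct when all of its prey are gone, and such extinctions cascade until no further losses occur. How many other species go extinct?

7

Remove Woodlouse.
Round 1: Ground Beetle (all prey gone), Pseudoscorpion (all prey gone), Rove Beetle (all prey gone), Ant (all prey gone), Predatory Mite (all prey gone) → extinct.
Round 2: Wolf Spider (all prey gone), Centipede (all prey gone) → extinct.
No further losses. Total secondary extinctions: 7.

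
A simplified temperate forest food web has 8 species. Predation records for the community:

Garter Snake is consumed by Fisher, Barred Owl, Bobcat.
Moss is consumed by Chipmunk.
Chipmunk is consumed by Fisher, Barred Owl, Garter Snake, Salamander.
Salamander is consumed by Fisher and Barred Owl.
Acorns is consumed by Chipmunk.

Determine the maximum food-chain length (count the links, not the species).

3 links

One longest chain: Acorns → Chipmunk → Garter Snake → Bobcat.
It has 4 species and 3 links.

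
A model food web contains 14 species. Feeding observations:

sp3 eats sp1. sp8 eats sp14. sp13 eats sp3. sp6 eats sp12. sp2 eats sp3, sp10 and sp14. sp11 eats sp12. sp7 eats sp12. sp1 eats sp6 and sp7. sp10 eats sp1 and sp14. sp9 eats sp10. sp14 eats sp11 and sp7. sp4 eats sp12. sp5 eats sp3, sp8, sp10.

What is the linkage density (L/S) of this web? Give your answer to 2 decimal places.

There are L = 20 links among S = 14 species.
L/S = 20/14 = 1.4286 ≈ 1.43.

L/S = 1.43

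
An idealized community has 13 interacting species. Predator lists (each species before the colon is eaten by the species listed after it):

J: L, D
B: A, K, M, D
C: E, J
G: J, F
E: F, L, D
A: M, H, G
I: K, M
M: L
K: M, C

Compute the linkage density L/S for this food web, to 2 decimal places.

L/S = 1.62

There are L = 21 links among S = 13 species.
L/S = 21/13 = 1.6154 ≈ 1.62.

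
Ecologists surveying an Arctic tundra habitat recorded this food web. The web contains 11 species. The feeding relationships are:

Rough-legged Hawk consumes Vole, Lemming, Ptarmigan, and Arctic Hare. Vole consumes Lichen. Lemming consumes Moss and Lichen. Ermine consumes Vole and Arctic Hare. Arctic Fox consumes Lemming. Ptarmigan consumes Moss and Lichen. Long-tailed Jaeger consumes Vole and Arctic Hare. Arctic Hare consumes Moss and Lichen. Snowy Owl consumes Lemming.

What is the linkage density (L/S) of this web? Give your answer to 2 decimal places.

There are L = 17 links among S = 11 species.
L/S = 17/11 = 1.5455 ≈ 1.55.

L/S = 1.55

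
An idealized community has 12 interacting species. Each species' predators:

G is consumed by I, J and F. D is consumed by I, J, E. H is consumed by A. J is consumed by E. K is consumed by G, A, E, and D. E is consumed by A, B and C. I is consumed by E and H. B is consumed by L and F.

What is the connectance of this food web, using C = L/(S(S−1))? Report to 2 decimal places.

The web has S = 12 species and L = 19 feeding links.
C = L / (S(S−1)) = 19 / 132 = 0.1439 ≈ 0.14.

C = 0.14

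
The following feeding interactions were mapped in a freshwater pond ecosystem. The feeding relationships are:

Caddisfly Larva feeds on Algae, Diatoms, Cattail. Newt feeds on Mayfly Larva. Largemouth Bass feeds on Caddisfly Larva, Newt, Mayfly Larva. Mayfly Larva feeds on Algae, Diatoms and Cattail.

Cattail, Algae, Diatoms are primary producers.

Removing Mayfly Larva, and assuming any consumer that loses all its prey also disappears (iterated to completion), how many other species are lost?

Remove Mayfly Larva.
Round 1: Newt (all prey gone) → extinct.
No further losses. Total secondary extinctions: 1.

1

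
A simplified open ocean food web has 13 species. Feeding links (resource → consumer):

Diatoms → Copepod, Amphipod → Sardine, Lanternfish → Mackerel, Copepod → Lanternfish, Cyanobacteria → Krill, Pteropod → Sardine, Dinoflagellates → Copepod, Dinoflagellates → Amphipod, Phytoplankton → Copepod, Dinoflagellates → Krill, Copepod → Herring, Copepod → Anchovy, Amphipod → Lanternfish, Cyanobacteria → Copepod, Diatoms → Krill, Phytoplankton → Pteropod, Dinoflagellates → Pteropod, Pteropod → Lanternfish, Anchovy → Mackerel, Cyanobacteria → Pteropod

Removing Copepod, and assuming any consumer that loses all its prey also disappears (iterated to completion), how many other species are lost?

Remove Copepod.
Round 1: Anchovy (all prey gone), Herring (all prey gone) → extinct.
No further losses. Total secondary extinctions: 2.

2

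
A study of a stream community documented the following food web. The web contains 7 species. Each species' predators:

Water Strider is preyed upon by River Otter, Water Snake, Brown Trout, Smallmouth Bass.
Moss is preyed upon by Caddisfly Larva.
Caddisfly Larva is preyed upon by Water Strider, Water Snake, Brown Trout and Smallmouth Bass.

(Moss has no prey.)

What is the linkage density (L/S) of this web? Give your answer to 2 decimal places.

There are L = 9 links among S = 7 species.
L/S = 9/7 = 1.2857 ≈ 1.29.

L/S = 1.29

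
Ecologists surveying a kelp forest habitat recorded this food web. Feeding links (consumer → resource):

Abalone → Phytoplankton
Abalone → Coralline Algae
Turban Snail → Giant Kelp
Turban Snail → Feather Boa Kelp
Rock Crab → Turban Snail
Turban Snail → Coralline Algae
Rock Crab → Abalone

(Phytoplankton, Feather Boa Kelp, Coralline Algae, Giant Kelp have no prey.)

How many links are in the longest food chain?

2 links

One longest chain: Feather Boa Kelp → Turban Snail → Rock Crab.
It has 3 species and 2 links.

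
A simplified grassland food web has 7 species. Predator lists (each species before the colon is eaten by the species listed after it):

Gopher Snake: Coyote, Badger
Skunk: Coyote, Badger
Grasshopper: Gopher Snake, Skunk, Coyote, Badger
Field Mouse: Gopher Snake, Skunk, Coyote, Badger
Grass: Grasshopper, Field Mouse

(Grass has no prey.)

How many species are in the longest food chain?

4 species

One longest chain: Grass → Grasshopper → Gopher Snake → Coyote.
It has 4 species and 3 links.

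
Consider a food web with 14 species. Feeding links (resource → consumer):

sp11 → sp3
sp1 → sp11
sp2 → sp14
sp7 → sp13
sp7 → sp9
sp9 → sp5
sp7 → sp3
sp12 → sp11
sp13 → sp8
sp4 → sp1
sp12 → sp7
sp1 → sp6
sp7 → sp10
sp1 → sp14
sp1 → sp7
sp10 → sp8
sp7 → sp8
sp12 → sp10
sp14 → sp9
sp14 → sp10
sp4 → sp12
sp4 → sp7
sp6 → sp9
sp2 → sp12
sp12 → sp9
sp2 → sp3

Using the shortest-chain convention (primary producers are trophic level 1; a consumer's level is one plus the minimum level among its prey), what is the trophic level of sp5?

Trophic level 4

sp2 is a producer → level 1.
sp12 eats sp2 → level 2.
sp9 eats sp12 → level 3.
sp5 eats sp9 → level 4.
No prey of sp5 is below level 3, so 4 is the minimum.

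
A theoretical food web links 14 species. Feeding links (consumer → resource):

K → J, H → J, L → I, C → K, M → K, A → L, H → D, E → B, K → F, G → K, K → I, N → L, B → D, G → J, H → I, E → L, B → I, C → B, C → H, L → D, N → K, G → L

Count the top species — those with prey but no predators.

Top species (has prey, but nothing eats it): C, E, A, N, G, M.
Count: 6.

6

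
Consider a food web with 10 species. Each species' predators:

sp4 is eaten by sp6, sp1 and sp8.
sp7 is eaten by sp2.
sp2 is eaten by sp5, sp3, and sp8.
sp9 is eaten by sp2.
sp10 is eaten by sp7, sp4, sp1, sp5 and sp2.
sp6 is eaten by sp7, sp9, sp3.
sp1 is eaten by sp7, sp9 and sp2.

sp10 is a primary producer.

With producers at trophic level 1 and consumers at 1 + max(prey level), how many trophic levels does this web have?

6

Producers (level 1): sp10.
sp10 → sp4 → sp6 → sp9 → sp2 → sp5 gives sp5 level 6.
No species has a prey at level 6, so no species reaches level 7.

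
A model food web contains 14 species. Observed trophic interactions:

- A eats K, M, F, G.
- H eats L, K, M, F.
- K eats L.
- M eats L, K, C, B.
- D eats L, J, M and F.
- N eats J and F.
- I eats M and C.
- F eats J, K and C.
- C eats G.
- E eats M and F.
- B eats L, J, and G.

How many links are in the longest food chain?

One longest chain: G → C → M → H.
It has 4 species and 3 links.

3 links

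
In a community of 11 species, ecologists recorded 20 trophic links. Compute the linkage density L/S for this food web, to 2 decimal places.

L/S = 1.82

There are L = 20 links among S = 11 species.
L/S = 20/11 = 1.8182 ≈ 1.82.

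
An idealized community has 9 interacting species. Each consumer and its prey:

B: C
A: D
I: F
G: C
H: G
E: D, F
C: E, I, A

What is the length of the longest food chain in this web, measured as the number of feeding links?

4 links

One longest chain: D → E → C → G → H.
It has 5 species and 4 links.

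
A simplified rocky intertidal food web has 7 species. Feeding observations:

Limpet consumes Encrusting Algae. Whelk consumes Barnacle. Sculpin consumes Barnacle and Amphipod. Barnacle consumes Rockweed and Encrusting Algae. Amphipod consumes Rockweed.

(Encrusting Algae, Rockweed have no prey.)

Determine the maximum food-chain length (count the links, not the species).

One longest chain: Rockweed → Amphipod → Sculpin.
It has 3 species and 2 links.

2 links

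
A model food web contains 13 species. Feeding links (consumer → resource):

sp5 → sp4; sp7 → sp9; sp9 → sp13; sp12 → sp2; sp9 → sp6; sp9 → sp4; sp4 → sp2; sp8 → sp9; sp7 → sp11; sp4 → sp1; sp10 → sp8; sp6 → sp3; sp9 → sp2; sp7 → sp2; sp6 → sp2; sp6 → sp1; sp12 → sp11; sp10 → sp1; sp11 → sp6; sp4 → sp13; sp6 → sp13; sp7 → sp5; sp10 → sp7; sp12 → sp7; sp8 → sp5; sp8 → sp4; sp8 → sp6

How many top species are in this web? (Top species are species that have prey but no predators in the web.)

Top species (has prey, but nothing eats it): sp12, sp10.
Count: 2.

2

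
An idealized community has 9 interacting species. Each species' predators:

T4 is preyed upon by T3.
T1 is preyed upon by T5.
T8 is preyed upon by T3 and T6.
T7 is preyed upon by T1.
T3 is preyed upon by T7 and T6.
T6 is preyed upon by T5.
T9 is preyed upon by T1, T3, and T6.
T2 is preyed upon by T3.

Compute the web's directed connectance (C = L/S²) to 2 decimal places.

C = 0.15

The web has S = 9 species and L = 12 feeding links.
C = L / S² = 12 / 81 = 0.1481 ≈ 0.15.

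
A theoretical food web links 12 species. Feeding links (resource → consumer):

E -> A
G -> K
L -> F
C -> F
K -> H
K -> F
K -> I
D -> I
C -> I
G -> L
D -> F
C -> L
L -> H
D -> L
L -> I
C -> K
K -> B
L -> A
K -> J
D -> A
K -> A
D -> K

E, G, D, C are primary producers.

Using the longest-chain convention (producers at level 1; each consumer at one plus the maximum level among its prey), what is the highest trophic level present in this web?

3

Producers (level 1): E, G, D, C.
G → K → A gives A level 3.
No species has a prey at level 3, so no species reaches level 4.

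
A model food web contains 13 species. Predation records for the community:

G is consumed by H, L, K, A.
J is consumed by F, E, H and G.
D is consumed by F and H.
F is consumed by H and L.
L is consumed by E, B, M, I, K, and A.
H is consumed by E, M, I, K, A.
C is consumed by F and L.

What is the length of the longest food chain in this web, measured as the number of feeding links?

One longest chain: J → G → H → A.
It has 4 species and 3 links.

3 links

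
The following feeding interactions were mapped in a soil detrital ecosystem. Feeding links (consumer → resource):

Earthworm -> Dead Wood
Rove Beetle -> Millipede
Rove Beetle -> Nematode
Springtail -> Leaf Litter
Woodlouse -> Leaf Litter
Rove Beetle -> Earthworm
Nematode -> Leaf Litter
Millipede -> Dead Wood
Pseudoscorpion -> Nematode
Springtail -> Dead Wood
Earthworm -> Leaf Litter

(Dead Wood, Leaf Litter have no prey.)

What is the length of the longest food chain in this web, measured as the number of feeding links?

2 links

One longest chain: Leaf Litter → Nematode → Pseudoscorpion.
It has 3 species and 2 links.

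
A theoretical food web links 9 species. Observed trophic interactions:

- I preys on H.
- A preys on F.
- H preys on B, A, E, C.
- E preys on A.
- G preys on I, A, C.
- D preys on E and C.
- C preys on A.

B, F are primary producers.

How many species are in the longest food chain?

6 species

One longest chain: F → A → E → H → I → G.
It has 6 species and 5 links.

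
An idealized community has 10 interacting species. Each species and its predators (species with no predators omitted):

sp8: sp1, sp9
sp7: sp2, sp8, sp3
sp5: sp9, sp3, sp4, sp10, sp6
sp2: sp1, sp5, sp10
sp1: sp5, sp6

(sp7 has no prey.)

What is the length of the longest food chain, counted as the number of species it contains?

One longest chain: sp7 → sp2 → sp1 → sp5 → sp9.
It has 5 species and 4 links.

5 species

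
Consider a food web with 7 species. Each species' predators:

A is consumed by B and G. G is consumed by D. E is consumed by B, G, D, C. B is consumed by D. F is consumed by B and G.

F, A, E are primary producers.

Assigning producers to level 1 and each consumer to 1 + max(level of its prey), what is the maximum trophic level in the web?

3

Producers (level 1): F, A, E.
F → G → D gives D level 3.
No species has a prey at level 3, so no species reaches level 4.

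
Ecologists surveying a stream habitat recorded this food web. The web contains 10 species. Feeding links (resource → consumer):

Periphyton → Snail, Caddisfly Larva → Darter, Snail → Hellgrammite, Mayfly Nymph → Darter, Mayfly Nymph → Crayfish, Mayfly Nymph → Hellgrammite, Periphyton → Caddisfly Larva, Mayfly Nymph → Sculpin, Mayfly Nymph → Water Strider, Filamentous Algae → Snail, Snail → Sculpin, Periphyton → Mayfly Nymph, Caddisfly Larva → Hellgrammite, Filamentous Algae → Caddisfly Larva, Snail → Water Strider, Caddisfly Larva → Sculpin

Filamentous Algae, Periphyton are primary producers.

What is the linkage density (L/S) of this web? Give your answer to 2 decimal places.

There are L = 16 links among S = 10 species.
L/S = 16/10 = 1.6000 ≈ 1.60.

L/S = 1.60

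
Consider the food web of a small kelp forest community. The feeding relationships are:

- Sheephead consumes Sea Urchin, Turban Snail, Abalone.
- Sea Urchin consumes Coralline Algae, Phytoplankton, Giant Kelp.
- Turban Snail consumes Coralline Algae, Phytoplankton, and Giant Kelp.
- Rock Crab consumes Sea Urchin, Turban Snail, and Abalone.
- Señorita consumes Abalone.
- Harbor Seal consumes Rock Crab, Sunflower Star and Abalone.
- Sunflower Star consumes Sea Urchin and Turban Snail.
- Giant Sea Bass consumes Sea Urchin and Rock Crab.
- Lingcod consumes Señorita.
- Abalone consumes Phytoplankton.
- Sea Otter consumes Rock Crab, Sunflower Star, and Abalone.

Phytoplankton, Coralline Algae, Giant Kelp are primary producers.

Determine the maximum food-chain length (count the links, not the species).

One longest chain: Phytoplankton → Sea Urchin → Rock Crab → Giant Sea Bass.
It has 4 species and 3 links.

3 links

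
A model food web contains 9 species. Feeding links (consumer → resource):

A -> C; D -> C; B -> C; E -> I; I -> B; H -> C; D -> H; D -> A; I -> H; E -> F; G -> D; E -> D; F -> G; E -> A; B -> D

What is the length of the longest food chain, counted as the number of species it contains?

One longest chain: C → A → D → G → F → E.
It has 6 species and 5 links.

6 species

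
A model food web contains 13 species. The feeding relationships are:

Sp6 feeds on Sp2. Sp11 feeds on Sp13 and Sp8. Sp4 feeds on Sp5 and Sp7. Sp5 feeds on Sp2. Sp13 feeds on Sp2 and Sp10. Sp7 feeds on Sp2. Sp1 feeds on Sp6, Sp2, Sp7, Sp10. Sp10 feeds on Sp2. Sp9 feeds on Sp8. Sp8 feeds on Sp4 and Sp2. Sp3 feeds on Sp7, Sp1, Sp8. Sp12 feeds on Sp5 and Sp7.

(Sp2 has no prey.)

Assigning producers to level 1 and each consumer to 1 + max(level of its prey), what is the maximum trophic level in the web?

5

Producers (level 1): Sp2.
Sp2 → Sp5 → Sp4 → Sp8 → Sp9 gives Sp9 level 5.
No species has a prey at level 5, so no species reaches level 6.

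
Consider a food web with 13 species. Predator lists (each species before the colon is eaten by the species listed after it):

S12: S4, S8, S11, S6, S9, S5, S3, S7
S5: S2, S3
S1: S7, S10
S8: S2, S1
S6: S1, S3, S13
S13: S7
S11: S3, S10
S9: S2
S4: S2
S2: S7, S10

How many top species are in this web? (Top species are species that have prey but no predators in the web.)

Top species (has prey, but nothing eats it): S3, S7, S10.
Count: 3.

3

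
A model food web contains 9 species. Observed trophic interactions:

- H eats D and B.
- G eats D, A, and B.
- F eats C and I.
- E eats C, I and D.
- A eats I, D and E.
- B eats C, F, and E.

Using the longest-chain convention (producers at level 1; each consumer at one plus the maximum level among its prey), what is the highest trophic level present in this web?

4

Producers (level 1): C, D, I.
C → E → B → G gives G level 4.
No species has a prey at level 4, so no species reaches level 5.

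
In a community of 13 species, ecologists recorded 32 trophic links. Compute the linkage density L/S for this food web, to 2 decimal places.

L/S = 2.46

There are L = 32 links among S = 13 species.
L/S = 32/13 = 2.4615 ≈ 2.46.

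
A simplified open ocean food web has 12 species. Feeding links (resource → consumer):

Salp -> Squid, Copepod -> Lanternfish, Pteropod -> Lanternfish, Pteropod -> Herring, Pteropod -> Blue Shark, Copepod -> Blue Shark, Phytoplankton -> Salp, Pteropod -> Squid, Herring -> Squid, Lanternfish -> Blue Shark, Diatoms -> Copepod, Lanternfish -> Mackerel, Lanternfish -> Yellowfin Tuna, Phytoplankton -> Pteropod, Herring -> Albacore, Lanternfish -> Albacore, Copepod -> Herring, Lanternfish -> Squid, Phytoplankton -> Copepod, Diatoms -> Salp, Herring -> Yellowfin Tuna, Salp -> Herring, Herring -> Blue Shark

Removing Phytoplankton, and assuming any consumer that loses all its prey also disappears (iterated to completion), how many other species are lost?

Remove Phytoplankton.
Round 1: Pteropod (all prey gone) → extinct.
No further losses. Total secondary extinctions: 1.

1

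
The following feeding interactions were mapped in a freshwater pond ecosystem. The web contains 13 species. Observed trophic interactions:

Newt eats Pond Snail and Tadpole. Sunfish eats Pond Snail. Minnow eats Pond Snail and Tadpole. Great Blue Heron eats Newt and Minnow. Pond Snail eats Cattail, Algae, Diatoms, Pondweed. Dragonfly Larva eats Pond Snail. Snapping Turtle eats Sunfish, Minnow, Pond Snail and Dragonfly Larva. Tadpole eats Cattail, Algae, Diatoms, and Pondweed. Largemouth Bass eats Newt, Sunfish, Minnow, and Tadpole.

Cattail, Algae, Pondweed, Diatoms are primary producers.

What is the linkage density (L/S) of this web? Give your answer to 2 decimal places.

There are L = 24 links among S = 13 species.
L/S = 24/13 = 1.8462 ≈ 1.85.

L/S = 1.85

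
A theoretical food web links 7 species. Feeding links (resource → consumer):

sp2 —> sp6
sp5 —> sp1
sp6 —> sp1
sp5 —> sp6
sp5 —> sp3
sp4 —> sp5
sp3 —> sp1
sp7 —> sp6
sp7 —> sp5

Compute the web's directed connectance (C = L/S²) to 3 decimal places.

C = 0.184

The web has S = 7 species and L = 9 feeding links.
C = L / S² = 9 / 49 = 0.1837 ≈ 0.184.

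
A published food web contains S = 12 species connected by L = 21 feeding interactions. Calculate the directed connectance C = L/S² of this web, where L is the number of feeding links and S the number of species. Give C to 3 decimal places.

The web has S = 12 species and L = 21 feeding links.
C = L / S² = 21 / 144 = 0.1458 ≈ 0.146.

C = 0.146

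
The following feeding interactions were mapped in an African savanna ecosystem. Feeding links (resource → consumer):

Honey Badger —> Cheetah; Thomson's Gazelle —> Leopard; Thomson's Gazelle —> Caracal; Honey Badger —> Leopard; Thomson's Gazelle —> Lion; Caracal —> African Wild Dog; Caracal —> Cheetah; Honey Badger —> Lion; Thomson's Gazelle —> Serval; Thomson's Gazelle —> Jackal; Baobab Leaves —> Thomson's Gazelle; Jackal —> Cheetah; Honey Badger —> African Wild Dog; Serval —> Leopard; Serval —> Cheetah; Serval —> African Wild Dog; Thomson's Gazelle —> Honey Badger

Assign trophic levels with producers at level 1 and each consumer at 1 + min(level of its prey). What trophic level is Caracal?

Trophic level 3

Baobab Leaves is a producer → level 1.
Thomson's Gazelle eats Baobab Leaves → level 2.
Caracal eats Thomson's Gazelle → level 3.
No prey of Caracal is below level 2, so 3 is the minimum.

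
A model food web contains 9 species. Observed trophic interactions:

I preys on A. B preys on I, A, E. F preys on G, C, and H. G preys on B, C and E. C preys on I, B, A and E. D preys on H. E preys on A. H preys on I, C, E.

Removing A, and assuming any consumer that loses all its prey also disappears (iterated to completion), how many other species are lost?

8

Remove A.
Round 1: E (all prey gone), I (all prey gone) → extinct.
Round 2: B (all prey gone) → extinct.
Round 3: C (all prey gone) → extinct.
Round 4: H (all prey gone), G (all prey gone) → extinct.
Round 5: D (all prey gone), F (all prey gone) → extinct.
No further losses. Total secondary extinctions: 8.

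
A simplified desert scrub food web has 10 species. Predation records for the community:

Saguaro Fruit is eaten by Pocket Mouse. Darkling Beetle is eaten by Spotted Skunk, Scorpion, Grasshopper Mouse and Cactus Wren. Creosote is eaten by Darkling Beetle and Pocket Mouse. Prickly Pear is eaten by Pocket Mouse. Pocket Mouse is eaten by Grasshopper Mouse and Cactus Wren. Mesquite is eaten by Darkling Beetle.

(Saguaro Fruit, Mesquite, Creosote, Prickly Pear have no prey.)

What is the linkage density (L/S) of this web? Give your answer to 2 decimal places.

There are L = 11 links among S = 10 species.
L/S = 11/10 = 1.1000 ≈ 1.10.

L/S = 1.10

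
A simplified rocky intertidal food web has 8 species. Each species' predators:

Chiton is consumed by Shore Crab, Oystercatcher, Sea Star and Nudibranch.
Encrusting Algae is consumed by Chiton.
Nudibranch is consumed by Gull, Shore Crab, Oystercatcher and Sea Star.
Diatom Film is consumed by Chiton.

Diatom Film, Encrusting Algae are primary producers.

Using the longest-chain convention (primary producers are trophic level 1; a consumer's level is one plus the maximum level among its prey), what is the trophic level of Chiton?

Diatom Film is a producer → level 1.
Chiton eats Diatom Film (level 1); other prey at levels: Encrusting Algae 1 → level 2.

Trophic level 2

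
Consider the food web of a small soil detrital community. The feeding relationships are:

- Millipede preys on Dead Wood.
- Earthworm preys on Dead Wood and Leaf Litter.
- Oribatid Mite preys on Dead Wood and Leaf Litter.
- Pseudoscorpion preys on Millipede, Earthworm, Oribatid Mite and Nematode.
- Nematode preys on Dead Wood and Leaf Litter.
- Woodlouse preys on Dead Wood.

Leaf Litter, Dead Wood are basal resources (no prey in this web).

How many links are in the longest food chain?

One longest chain: Dead Wood → Millipede → Pseudoscorpion.
It has 3 species and 2 links.

2 links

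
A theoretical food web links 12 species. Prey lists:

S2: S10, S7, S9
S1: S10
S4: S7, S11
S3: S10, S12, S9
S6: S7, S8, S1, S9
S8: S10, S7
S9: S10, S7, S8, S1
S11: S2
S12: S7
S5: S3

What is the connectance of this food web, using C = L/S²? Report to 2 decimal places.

C = 0.15

The web has S = 12 species and L = 22 feeding links.
C = L / S² = 22 / 144 = 0.1528 ≈ 0.15.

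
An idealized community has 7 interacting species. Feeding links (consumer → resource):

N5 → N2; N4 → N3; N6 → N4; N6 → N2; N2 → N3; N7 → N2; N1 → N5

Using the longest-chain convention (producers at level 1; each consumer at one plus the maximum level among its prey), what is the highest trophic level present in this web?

4

Producers (level 1): N3.
N3 → N2 → N5 → N1 gives N1 level 4.
No species has a prey at level 4, so no species reaches level 5.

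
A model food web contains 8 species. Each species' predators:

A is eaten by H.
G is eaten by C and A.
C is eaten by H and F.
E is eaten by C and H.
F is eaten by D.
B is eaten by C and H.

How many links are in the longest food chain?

One longest chain: E → C → F → D.
It has 4 species and 3 links.

3 links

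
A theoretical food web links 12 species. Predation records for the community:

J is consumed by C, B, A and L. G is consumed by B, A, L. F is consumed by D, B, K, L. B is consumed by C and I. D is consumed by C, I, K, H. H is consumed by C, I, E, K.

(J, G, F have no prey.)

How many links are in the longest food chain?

One longest chain: F → D → H → K.
It has 4 species and 3 links.

3 links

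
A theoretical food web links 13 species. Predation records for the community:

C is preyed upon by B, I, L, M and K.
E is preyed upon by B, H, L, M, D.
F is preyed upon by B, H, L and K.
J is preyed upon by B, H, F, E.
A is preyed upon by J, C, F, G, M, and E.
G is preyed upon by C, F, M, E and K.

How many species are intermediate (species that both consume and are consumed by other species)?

5

Intermediate species (has both prey and predators): J, G, E, C, F.
Count: 5.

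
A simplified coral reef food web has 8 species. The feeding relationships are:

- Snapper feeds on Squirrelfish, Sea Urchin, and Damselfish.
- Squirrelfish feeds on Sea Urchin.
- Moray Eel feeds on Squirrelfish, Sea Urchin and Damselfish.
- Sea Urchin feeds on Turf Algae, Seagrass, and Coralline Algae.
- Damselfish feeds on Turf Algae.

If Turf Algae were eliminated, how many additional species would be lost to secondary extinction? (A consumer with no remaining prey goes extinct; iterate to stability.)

Remove Turf Algae.
Round 1: Damselfish (all prey gone) → extinct.
No further losses. Total secondary extinctions: 1.

1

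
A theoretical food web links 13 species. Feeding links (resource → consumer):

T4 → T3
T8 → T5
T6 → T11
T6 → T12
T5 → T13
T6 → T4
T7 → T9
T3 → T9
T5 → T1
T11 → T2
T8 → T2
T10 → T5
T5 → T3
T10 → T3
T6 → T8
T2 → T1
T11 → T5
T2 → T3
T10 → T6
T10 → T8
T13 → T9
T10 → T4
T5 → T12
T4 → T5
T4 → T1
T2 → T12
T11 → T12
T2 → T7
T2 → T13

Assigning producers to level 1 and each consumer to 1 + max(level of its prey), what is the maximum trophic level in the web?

6

Producers (level 1): T10.
T10 → T6 → T11 → T2 → T3 → T9 gives T9 level 6.
No species has a prey at level 6, so no species reaches level 7.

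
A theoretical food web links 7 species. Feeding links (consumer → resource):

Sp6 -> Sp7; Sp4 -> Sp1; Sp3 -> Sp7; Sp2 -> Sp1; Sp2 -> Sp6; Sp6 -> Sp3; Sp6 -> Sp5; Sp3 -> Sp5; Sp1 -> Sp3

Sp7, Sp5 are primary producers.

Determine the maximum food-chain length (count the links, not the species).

One longest chain: Sp7 → Sp3 → Sp1 → Sp2.
It has 4 species and 3 links.

3 links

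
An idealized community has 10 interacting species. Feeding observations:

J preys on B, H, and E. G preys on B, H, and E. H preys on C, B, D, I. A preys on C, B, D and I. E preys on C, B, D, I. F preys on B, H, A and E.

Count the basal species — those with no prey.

4

Basal species (no prey listed): C, B, I, D.
Count: 4.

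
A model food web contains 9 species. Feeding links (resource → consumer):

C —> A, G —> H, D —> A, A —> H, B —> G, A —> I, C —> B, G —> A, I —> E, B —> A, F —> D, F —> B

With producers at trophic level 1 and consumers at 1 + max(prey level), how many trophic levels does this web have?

6

Producers (level 1): C, F.
C → B → G → A → I → E gives E level 6.
No species has a prey at level 6, so no species reaches level 7.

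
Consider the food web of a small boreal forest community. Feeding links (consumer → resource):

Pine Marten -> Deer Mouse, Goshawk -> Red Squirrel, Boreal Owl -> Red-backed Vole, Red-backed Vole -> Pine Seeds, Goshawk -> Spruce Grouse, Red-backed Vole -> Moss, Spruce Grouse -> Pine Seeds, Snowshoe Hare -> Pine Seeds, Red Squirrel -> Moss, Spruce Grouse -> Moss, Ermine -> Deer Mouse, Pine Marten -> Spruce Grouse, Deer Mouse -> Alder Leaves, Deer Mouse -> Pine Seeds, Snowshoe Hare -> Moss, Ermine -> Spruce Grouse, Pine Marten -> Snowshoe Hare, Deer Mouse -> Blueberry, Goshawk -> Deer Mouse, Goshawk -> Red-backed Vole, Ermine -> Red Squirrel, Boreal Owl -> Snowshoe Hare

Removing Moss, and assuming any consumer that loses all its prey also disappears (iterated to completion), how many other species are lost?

1

Remove Moss.
Round 1: Red Squirrel (all prey gone) → extinct.
No further losses. Total secondary extinctions: 1.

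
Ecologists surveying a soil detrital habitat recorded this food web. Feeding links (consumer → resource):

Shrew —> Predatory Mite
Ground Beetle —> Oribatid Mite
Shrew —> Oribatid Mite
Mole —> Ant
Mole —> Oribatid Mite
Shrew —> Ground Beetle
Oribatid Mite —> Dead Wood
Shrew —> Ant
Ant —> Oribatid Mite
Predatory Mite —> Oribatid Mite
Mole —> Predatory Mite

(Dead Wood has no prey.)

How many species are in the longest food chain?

4 species

One longest chain: Dead Wood → Oribatid Mite → Predatory Mite → Shrew.
It has 4 species and 3 links.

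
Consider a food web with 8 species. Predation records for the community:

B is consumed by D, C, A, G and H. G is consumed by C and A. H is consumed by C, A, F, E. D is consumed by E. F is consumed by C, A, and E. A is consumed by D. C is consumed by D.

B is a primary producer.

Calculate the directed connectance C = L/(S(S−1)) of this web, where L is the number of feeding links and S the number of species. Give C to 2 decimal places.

The web has S = 8 species and L = 17 feeding links.
C = L / (S(S−1)) = 17 / 56 = 0.3036 ≈ 0.30.

C = 0.30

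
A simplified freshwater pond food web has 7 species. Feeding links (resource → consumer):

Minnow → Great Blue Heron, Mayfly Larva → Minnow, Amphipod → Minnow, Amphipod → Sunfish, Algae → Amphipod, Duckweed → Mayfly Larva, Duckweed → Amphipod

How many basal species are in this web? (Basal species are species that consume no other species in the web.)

2

Basal species (no prey listed): Duckweed, Algae.
Count: 2.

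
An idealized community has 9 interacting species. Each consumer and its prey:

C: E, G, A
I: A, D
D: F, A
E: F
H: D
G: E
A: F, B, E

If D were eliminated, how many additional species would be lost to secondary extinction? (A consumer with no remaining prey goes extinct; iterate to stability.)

1

Remove D.
Round 1: H (all prey gone) → extinct.
No further losses. Total secondary extinctions: 1.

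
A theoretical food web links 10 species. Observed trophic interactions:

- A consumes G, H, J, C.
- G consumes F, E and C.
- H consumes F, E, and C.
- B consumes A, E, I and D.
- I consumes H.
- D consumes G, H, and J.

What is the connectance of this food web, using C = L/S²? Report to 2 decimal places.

The web has S = 10 species and L = 18 feeding links.
C = L / S² = 18 / 100 = 0.1800 ≈ 0.18.

C = 0.18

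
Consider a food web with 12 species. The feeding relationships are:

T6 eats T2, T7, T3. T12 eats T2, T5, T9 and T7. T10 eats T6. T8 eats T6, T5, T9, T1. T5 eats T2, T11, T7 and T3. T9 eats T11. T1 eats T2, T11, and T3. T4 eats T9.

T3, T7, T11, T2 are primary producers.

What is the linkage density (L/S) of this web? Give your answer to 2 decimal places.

L/S = 1.75

There are L = 21 links among S = 12 species.
L/S = 21/12 = 1.7500 ≈ 1.75.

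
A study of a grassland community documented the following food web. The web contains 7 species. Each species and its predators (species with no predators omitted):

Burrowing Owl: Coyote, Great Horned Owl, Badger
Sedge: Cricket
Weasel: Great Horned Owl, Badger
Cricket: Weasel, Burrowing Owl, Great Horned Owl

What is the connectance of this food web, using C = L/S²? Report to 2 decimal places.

C = 0.18

The web has S = 7 species and L = 9 feeding links.
C = L / S² = 9 / 49 = 0.1837 ≈ 0.18.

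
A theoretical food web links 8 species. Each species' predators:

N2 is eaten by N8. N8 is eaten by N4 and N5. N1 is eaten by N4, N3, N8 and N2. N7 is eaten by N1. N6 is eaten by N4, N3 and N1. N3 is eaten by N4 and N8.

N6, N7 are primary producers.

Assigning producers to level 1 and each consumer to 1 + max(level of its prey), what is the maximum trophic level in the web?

Producers (level 1): N6, N7.
N6 → N1 → N3 → N8 → N5 gives N5 level 5.
No species has a prey at level 5, so no species reaches level 6.

5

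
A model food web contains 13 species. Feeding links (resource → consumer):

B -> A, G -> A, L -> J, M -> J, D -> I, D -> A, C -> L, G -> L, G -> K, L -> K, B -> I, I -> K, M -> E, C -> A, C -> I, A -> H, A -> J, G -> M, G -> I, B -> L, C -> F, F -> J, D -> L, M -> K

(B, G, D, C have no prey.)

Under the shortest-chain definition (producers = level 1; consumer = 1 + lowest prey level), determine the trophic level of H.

B is a producer → level 1.
A eats B → level 2.
H eats A → level 3.
No prey of H is below level 2, so 3 is the minimum.

Trophic level 3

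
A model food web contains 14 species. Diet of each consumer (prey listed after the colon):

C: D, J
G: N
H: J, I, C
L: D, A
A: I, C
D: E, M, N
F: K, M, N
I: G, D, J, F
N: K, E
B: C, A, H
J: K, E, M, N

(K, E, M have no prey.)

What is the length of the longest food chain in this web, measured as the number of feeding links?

5 links

One longest chain: K → N → G → I → A → L.
It has 6 species and 5 links.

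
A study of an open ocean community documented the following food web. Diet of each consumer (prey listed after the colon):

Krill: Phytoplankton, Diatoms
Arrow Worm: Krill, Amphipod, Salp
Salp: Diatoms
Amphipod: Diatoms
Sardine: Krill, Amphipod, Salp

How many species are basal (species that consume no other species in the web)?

2

Basal species (no prey listed): Phytoplankton, Diatoms.
Count: 2.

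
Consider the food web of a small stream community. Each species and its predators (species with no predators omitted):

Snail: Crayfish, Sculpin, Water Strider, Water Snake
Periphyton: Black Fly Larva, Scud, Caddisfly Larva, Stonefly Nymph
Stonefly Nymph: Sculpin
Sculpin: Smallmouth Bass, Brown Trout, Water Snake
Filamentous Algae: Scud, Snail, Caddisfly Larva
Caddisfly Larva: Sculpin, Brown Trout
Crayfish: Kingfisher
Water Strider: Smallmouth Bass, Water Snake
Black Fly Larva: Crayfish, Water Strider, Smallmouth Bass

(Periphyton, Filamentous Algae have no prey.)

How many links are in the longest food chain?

One longest chain: Periphyton → Black Fly Larva → Crayfish → Kingfisher.
It has 4 species and 3 links.

3 links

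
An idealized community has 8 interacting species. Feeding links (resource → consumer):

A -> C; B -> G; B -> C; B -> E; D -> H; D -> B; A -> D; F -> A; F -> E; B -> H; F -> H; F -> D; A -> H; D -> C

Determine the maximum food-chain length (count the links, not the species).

One longest chain: F → A → D → B → C.
It has 5 species and 4 links.

4 links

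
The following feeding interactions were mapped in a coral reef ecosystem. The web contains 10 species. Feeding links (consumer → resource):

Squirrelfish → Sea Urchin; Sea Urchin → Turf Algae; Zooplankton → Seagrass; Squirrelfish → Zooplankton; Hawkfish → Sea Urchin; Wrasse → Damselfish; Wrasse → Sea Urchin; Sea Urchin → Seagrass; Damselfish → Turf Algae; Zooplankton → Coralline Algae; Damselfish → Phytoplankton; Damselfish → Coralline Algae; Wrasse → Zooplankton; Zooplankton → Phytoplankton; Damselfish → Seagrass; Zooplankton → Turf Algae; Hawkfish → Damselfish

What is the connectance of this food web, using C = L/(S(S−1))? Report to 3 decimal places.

C = 0.189

The web has S = 10 species and L = 17 feeding links.
C = L / (S(S−1)) = 17 / 90 = 0.1889 ≈ 0.189.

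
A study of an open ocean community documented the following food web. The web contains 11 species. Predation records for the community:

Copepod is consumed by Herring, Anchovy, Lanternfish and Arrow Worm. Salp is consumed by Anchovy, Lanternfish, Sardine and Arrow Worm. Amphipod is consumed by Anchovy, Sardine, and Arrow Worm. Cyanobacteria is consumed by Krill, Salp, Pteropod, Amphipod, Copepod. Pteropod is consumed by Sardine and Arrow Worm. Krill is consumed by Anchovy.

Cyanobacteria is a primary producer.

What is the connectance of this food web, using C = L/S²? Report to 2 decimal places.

The web has S = 11 species and L = 19 feeding links.
C = L / S² = 19 / 121 = 0.1570 ≈ 0.16.

C = 0.16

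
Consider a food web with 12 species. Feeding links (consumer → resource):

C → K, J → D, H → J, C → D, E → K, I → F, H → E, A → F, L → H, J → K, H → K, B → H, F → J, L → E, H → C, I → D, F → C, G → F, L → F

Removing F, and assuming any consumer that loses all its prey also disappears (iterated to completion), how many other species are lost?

2

Remove F.
Round 1: A (all prey gone), G (all prey gone) → extinct.
No further losses. Total secondary extinctions: 2.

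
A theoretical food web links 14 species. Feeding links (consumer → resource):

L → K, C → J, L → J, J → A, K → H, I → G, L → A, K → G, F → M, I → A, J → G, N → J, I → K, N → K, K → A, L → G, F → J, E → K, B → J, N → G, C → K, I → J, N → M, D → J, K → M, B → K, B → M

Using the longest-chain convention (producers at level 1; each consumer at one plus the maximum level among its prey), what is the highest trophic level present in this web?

3

Producers (level 1): G, M, A, H.
G → K → B gives B level 3.
No species has a prey at level 3, so no species reaches level 4.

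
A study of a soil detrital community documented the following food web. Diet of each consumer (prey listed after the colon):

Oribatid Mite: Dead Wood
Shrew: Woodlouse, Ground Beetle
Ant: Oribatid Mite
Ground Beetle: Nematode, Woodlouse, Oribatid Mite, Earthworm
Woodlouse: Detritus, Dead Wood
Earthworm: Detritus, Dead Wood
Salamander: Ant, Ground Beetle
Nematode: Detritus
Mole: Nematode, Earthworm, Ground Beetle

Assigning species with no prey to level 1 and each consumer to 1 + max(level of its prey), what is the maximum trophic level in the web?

Basal resources (level 1): Detritus, Dead Wood.
Dead Wood → Oribatid Mite → Ant → Salamander gives Salamander level 4.
No species has a prey at level 4, so no species reaches level 5.

4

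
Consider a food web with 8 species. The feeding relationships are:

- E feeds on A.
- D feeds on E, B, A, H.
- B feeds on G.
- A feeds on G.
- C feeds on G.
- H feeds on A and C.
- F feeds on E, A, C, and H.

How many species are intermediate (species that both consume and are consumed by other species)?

Intermediate species (has both prey and predators): A, C, B, E, H.
Count: 5.

5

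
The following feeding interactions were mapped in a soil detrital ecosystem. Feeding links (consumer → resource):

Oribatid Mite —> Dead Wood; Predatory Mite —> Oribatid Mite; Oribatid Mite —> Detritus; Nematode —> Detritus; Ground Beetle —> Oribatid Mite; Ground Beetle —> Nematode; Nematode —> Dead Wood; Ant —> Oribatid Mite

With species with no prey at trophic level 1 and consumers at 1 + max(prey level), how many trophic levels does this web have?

3

Basal resources (level 1): Dead Wood, Detritus.
Dead Wood → Oribatid Mite → Predatory Mite gives Predatory Mite level 3.
No species has a prey at level 3, so no species reaches level 4.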